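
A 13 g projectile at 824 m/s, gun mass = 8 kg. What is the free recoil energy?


v_r = m_p*v_p/m_gun = 0.013*824/8 = 1.339 m/s, E_r = 0.5*m_gun*v_r^2 = 0.5*8*1.339^2 = 7.172 J

7.172 J


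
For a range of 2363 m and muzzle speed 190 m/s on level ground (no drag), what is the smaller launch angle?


sin(2*theta) = R*g/v0^2 = 2363*9.81/190^2 = 0.642134, theta = arcsin(0.642134)/2 = 19.98°

19.98 degrees


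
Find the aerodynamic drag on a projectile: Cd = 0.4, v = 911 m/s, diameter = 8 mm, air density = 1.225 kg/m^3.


A = pi*(d/2)^2 = pi*(8/2000)^2 = 5.02655e-05 m^2
Fd = 0.5*Cd*rho*A*v^2 = 0.5*0.4*1.225*5.02655e-05*911^2 = 10.22 N

10.22 N


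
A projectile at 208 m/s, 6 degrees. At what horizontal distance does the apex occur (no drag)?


R = v0^2*sin(2*theta)/g = 208^2*sin(2*6°)/9.81 = 916.931 m
apex_dist = R/2 = 916.931/2 = 458.5 m

458.5 m


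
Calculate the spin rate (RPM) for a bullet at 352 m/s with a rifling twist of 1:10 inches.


twist_m = 10*0.0254 = 0.254 m
spin = v/twist = 352/0.254 = 1385.827 rev/s
RPM = spin*60 = 1385.827*60 ≈ 83150 RPM

83150 RPM


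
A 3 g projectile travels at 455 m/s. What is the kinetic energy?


E = 0.5*m*v^2 = 0.5*0.003*455^2 = 310.5 J

310.5 J


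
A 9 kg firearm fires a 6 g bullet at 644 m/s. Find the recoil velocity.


v_recoil = m_p * v_p / m_gun = 0.006 * 644 / 9 = 0.4293 m/s

0.4293 m/s


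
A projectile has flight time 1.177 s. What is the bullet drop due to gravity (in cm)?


drop = 0.5*g*t^2 = 0.5*9.81*1.177^2 = 6.79504 m ≈ 679.5 cm

679.5 cm


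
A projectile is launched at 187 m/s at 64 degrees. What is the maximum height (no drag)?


H = (v0*sin(theta))^2 / (2g) = (187*sin(64°))^2 / (2*9.81) = 1440 m

1440 m


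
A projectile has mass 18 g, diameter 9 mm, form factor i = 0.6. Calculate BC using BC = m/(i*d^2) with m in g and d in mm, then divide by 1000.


BC = m/(i*d^2*1000) = 18/(0.6 * 9^2 * 1000) = 0.0003704

0.0003704


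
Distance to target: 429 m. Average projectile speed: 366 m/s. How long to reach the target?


t = d/v = 429/366 = 1.172 s

1.172 s


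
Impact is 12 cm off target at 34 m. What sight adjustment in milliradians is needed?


1 mrad subtends 1 cm per 10 m of range, so adj = error_cm / (dist_m / 10) = 12 / (34/10) = 3.529 mrad

3.529 mrad


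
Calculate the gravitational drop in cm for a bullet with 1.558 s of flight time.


drop = 0.5*g*t^2 = 0.5*9.81*1.558^2 = 11.9062 m ≈ 1191 cm

1191 cm


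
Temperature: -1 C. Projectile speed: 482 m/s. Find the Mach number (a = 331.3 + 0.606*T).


a = 331.3 + 0.606*(-1) = 330.694 m/s
M = v/a = 482/330.694 = 1.458

1.458


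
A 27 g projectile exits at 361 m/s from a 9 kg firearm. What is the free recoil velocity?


v_recoil = m_p * v_p / m_gun = 0.027 * 361 / 9 = 1.083 m/s

1.083 m/s


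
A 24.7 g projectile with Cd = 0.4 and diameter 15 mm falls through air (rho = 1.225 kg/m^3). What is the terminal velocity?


A = pi*(d/2)^2 = pi*(15/2000)^2 = 1.76715e-04 m^2
vt = sqrt(2mg/(Cd*rho*A)) = sqrt(2*0.0247*9.81/(0.4 * 1.225 * 1.76715e-04)) = 74.81 m/s

74.81 m/s


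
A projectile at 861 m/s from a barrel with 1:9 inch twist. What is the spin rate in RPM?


twist_m = 9*0.0254 = 0.2286 m
spin = v/twist = 861/0.2286 = 3766.404 rev/s
RPM = spin*60 = 3766.404*60 ≈ 225984 RPM

225984 RPM


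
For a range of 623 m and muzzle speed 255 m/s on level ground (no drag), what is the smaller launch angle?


sin(2*theta) = R*g/v0^2 = 623*9.81/255^2 = 0.0939889, theta = arcsin(0.0939889)/2 = 2.697°

2.697 degrees


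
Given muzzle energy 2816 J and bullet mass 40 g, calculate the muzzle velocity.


v = sqrt(2*E/m) = sqrt(2*2816/0.04) = 375.2 m/s

375.2 m/s


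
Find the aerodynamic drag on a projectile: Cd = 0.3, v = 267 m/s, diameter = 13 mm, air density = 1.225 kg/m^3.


A = pi*(d/2)^2 = pi*(13/2000)^2 = 1.32732e-04 m^2
Fd = 0.5*Cd*rho*A*v^2 = 0.5*0.3*1.225*1.32732e-04*267^2 = 1.739 N

1.739 N


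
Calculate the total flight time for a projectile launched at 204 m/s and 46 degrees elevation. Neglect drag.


T = 2*v0*sin(theta)/g = 2*204*sin(46°)/9.81 = 29.92 s

29.92 s


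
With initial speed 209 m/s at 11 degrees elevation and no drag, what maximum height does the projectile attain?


H = (v0*sin(theta))^2 / (2g) = (209*sin(11°))^2 / (2*9.81) = 81.06 m

81.06 m


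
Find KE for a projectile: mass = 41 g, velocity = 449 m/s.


E = 0.5*m*v^2 = 0.5*0.041*449^2 = 4133 J

4133 J


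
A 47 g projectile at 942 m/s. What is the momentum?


p = m*v = 0.047*942 = 44.27 kg·m/s

44.27 kg·m/s


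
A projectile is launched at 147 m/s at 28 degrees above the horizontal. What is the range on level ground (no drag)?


R = v0^2 * sin(2*theta) / g = 147^2 * sin(2*28°) / 9.81 = 1826 m

1826 m


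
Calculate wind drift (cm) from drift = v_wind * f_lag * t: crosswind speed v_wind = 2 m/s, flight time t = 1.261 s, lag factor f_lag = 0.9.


drift = v_wind * lag * t = 2 * 0.9 * 1.261 = 2.2698 m ≈ 227 cm

227 cm


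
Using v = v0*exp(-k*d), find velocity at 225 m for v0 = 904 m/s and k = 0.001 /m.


v = v0*exp(-k*d) = 904*exp(-0.001*225) = 721.9 m/s

721.9 m/s


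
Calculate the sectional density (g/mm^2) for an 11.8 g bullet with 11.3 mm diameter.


SD = m/d^2 = 11.8/11.3^2 = 0.09241 g/mm^2

0.09241 g/mm^2


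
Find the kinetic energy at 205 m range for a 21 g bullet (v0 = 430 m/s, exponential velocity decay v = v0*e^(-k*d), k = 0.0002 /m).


v = v0*exp(-k*d) = 430*exp(-0.0002*205) = 412.727 m/s
E = 0.5*m*v^2 = 0.5*0.021*412.727^2 = 1789 J

1789 J


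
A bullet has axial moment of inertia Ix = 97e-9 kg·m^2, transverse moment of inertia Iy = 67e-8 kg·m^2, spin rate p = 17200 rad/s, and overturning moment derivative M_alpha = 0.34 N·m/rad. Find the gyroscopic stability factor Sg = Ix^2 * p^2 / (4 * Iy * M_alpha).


Sg = Ix^2 * p^2 / (4 * Iy * M_alpha) = (97e-9)^2 * 17200^2 / (4 * 67e-8 * 0.34) = 3.055

3.055


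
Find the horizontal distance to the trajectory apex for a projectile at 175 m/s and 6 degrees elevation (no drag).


R = v0^2*sin(2*theta)/g = 175^2*sin(2*6°)/9.81 = 649.062 m
apex_dist = R/2 = 649.062/2 = 324.5 m

324.5 m


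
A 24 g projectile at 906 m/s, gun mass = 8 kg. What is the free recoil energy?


v_r = m_p*v_p/m_gun = 0.024*906/8 = 2.718 m/s, E_r = 0.5*m_gun*v_r^2 = 0.5*8*2.718^2 = 29.55 J

29.55 J


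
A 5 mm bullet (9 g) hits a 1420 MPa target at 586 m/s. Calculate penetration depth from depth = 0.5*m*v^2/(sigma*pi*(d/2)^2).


A = pi*(d/2)^2 = pi*(5/2)^2 = 19.635 mm^2
E = 0.5*m*v^2 = 0.5*0.009*586^2 = 1545.28 J
depth = E/(sigma*A) = 1545.28 J / (1420 MPa * 19.635 mm^2) = 1545.28/(1420 * 19.635) m = 0.0554229 m ≈ 55.42 mm

55.42 mm


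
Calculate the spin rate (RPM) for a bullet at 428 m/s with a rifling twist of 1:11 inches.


twist_m = 11*0.0254 = 0.2794 m
spin = v/twist = 428/0.2794 = 1531.854 rev/s
RPM = spin*60 = 1531.854*60 ≈ 91911 RPM

91911 RPM


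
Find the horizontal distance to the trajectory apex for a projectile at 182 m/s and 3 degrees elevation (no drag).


R = v0^2*sin(2*theta)/g = 182^2*sin(2*3°)/9.81 = 352.946 m
apex_dist = R/2 = 352.946/2 = 176.5 m

176.5 m


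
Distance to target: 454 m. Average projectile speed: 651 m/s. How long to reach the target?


t = d/v = 454/651 = 0.6974 s

0.6974 s


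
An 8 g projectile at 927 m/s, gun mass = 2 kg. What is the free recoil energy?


v_r = m_p*v_p/m_gun = 0.008*927/2 = 3.708 m/s, E_r = 0.5*m_gun*v_r^2 = 0.5*2*3.708^2 = 13.75 J

13.75 J


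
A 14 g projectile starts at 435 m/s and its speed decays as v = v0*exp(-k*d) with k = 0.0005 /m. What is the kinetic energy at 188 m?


v = v0*exp(-k*d) = 435*exp(-0.0005*188) = 395.973 m/s
E = 0.5*m*v^2 = 0.5*0.014*395.973^2 = 1098 J

1098 J


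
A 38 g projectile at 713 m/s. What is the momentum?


p = m*v = 0.038*713 = 27.09 kg·m/s

27.09 kg·m/s


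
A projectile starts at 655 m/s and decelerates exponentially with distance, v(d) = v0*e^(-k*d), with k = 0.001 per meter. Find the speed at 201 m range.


v = v0*exp(-k*d) = 655*exp(-0.001*201) = 535.7 m/s

535.7 m/s


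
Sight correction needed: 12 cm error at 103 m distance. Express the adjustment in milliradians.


1 mrad subtends 1 cm per 10 m of range, so adj = error_cm / (dist_m / 10) = 12 / (103/10) = 1.165 mrad

1.165 mrad


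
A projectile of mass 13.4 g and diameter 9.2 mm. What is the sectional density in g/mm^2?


SD = m/d^2 = 13.4/9.2^2 = 0.1583 g/mm^2

0.1583 g/mm^2


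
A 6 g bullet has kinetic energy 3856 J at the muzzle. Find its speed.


v = sqrt(2*E/m) = sqrt(2*3856/0.006) = 1134 m/s

1134 m/s


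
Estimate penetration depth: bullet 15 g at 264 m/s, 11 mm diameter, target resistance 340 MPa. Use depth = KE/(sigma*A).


A = pi*(d/2)^2 = pi*(11/2)^2 = 95.0332 mm^2
E = 0.5*m*v^2 = 0.5*0.015*264^2 = 522.72 J
depth = E/(sigma*A) = 522.72 J / (340 MPa * 95.0332 mm^2) = 522.72/(340 * 95.0332) m = 0.0161776 m ≈ 16.18 mm

16.18 mm


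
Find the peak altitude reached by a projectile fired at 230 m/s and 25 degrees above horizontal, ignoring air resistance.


H = (v0*sin(theta))^2 / (2g) = (230*sin(25°))^2 / (2*9.81) = 481.6 m

481.6 m


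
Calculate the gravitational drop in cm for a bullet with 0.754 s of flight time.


drop = 0.5*g*t^2 = 0.5*9.81*0.754^2 = 2.78857 m ≈ 278.9 cm

278.9 cm


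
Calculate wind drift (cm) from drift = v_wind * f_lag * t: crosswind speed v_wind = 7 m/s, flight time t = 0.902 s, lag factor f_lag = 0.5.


drift = v_wind * lag * t = 7 * 0.5 * 0.902 = 3.157 m ≈ 315.7 cm

315.7 cm


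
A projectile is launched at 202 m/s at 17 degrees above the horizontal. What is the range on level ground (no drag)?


R = v0^2 * sin(2*theta) / g = 202^2 * sin(2*17°) / 9.81 = 2326 m

2326 m


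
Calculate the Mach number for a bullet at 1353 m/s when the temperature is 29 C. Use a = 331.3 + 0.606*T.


a = 331.3 + 0.606*(29) = 348.874 m/s
M = v/a = 1353/348.874 = 3.878

3.878


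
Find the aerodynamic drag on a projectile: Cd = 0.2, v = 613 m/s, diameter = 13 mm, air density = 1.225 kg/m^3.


A = pi*(d/2)^2 = pi*(13/2000)^2 = 1.32732e-04 m^2
Fd = 0.5*Cd*rho*A*v^2 = 0.5*0.2*1.225*1.32732e-04*613^2 = 6.11 N

6.11 N


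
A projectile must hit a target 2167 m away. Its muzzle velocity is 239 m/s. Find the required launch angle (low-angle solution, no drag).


sin(2*theta) = R*g/v0^2 = 2167*9.81/239^2 = 0.372162, theta = arcsin(0.372162)/2 = 10.92°

10.92 degrees


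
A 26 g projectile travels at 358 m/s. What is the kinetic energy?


E = 0.5*m*v^2 = 0.5*0.026*358^2 = 1666 J

1666 J


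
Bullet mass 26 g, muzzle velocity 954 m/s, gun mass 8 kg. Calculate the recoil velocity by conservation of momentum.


v_recoil = m_p * v_p / m_gun = 0.026 * 954 / 8 = 3.1 m/s

3.1 m/s


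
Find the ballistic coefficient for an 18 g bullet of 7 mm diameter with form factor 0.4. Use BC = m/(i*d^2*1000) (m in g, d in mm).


BC = m/(i*d^2*1000) = 18/(0.4 * 7^2 * 1000) = 0.0009184

0.0009184


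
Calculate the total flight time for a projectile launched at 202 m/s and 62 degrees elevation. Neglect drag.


T = 2*v0*sin(theta)/g = 2*202*sin(62°)/9.81 = 36.36 s

36.36 s


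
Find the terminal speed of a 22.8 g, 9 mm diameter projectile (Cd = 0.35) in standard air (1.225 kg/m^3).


A = pi*(d/2)^2 = pi*(9/2000)^2 = 6.36173e-05 m^2
vt = sqrt(2mg/(Cd*rho*A)) = sqrt(2*0.0228*9.81/(0.35 * 1.225 * 6.36173e-05)) = 128.1 m/s

128.1 m/s


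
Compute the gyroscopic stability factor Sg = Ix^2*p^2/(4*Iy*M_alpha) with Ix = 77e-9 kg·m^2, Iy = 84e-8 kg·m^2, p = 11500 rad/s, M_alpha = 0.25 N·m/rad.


Sg = Ix^2 * p^2 / (4 * Iy * M_alpha) = (77e-9)^2 * 11500^2 / (4 * 84e-8 * 0.25) = 0.9335

0.9335


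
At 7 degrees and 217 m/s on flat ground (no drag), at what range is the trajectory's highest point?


R = v0^2*sin(2*theta)/g = 217^2*sin(2*7°)/9.81 = 1161.25 m
apex_dist = R/2 = 1161.25/2 = 580.6 m

580.6 m


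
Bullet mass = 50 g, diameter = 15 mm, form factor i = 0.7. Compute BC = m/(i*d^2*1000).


BC = m/(i*d^2*1000) = 50/(0.7 * 15^2 * 1000) = 0.0003175

0.0003175


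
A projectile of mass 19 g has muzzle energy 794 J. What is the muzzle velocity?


v = sqrt(2*E/m) = sqrt(2*794/0.019) = 289.1 m/s

289.1 m/s


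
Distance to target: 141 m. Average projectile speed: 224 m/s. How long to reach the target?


t = d/v = 141/224 = 0.6295 s

0.6295 s


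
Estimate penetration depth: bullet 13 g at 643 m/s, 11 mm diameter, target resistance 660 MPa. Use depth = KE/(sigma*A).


A = pi*(d/2)^2 = pi*(11/2)^2 = 95.0332 mm^2
E = 0.5*m*v^2 = 0.5*0.013*643^2 = 2687.42 J
depth = E/(sigma*A) = 2687.42 J / (660 MPa * 95.0332 mm^2) = 2687.42/(660 * 95.0332) m = 0.0428466 m ≈ 42.85 mm

42.85 mm


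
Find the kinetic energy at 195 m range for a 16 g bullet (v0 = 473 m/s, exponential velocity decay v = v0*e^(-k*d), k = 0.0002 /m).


v = v0*exp(-k*d) = 473*exp(-0.0002*195) = 454.908 m/s
E = 0.5*m*v^2 = 0.5*0.016*454.908^2 = 1656 J

1656 J


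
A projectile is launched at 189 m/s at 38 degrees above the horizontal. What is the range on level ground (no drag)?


R = v0^2 * sin(2*theta) / g = 189^2 * sin(2*38°) / 9.81 = 3533 m

3533 m


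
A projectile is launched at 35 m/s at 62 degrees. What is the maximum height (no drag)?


H = (v0*sin(theta))^2 / (2g) = (35*sin(62°))^2 / (2*9.81) = 48.68 m

48.68 m


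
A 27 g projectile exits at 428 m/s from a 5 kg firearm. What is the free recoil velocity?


v_recoil = m_p * v_p / m_gun = 0.027 * 428 / 5 = 2.311 m/s

2.311 m/s


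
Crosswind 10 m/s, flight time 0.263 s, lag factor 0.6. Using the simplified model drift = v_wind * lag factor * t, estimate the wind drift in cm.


drift = v_wind * lag * t = 10 * 0.6 * 0.263 = 1.578 m ≈ 157.8 cm

157.8 cm


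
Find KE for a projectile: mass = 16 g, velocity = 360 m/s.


E = 0.5*m*v^2 = 0.5*0.016*360^2 = 1037 J

1037 J


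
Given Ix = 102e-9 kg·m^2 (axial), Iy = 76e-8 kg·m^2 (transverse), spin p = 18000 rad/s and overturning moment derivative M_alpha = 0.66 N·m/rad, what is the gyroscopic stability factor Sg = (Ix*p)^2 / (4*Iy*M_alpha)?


Sg = Ix^2 * p^2 / (4 * Iy * M_alpha) = (102e-9)^2 * 18000^2 / (4 * 76e-8 * 0.66) = 1.68

1.68


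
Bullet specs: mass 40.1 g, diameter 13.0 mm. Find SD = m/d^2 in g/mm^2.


SD = m/d^2 = 40.1/13.0^2 = 0.2373 g/mm^2

0.2373 g/mm^2


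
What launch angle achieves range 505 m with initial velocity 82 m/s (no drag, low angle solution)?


sin(2*theta) = R*g/v0^2 = 505*9.81/82^2 = 0.736771, theta = arcsin(0.736771)/2 = 23.73°

23.73 degrees


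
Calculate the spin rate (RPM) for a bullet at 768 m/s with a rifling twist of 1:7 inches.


twist_m = 7*0.0254 = 0.1778 m
spin = v/twist = 768/0.1778 = 4319.46 rev/s
RPM = spin*60 = 4319.46*60 ≈ 259168 RPM

259168 RPM


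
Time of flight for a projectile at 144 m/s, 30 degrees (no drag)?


T = 2*v0*sin(theta)/g = 2*144*sin(30°)/9.81 = 14.68 s

14.68 s


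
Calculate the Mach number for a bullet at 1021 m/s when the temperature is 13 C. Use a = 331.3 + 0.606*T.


a = 331.3 + 0.606*(13) = 339.178 m/s
M = v/a = 1021/339.178 = 3.01

3.01


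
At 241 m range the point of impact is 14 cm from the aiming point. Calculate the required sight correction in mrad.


1 mrad subtends 1 cm per 10 m of range, so adj = error_cm / (dist_m / 10) = 14 / (241/10) = 0.5809 mrad

0.5809 mrad


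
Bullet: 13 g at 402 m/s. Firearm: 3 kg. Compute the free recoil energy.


v_r = m_p*v_p/m_gun = 0.013*402/3 = 1.742 m/s, E_r = 0.5*m_gun*v_r^2 = 0.5*3*1.742^2 = 4.552 J

4.552 J


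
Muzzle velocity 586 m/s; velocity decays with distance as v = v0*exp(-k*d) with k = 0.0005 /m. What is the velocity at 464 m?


v = v0*exp(-k*d) = 586*exp(-0.0005*464) = 464.7 m/s

464.7 m/s


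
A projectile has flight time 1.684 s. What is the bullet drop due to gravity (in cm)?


drop = 0.5*g*t^2 = 0.5*9.81*1.684^2 = 13.9099 m ≈ 1391 cm

1391 cm


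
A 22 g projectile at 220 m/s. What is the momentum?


p = m*v = 0.022*220 = 4.84 kg·m/s

4.84 kg·m/s


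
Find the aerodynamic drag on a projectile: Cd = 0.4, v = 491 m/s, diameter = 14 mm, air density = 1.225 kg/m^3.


A = pi*(d/2)^2 = pi*(14/2000)^2 = 1.53938e-04 m^2
Fd = 0.5*Cd*rho*A*v^2 = 0.5*0.4*1.225*1.53938e-04*491^2 = 9.092 N

9.092 N


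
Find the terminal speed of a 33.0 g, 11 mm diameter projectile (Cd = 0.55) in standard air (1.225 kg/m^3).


A = pi*(d/2)^2 = pi*(11/2000)^2 = 9.50332e-05 m^2
vt = sqrt(2mg/(Cd*rho*A)) = sqrt(2*0.033*9.81/(0.55 * 1.225 * 9.50332e-05)) = 100.6 m/s

100.6 m/s


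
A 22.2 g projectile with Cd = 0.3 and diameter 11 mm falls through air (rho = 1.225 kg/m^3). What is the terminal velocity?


A = pi*(d/2)^2 = pi*(11/2000)^2 = 9.50332e-05 m^2
vt = sqrt(2mg/(Cd*rho*A)) = sqrt(2*0.0222*9.81/(0.3 * 1.225 * 9.50332e-05)) = 111.7 m/s

111.7 m/s


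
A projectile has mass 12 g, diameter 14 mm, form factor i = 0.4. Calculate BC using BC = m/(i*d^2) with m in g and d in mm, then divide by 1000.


BC = m/(i*d^2*1000) = 12/(0.4 * 14^2 * 1000) = 0.0001531

0.0001531


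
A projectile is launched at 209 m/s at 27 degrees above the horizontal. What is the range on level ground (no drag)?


R = v0^2 * sin(2*theta) / g = 209^2 * sin(2*27°) / 9.81 = 3602 m

3602 m


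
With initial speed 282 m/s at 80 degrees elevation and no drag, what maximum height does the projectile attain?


H = (v0*sin(theta))^2 / (2g) = (282*sin(80°))^2 / (2*9.81) = 3931 m

3931 m


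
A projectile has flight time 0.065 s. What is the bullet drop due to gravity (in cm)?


drop = 0.5*g*t^2 = 0.5*9.81*0.065^2 = 0.0207236 m ≈ 2.072 cm

2.072 cm


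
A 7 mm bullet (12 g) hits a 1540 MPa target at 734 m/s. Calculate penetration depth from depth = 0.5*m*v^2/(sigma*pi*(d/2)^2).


A = pi*(d/2)^2 = pi*(7/2)^2 = 38.4845 mm^2
E = 0.5*m*v^2 = 0.5*0.012*734^2 = 3232.54 J
depth = E/(sigma*A) = 3232.54 J / (1540 MPa * 38.4845 mm^2) = 3232.54/(1540 * 38.4845) m = 0.0545427 m ≈ 54.54 mm

54.54 mm


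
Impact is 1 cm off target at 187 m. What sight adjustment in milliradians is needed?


1 mrad subtends 1 cm per 10 m of range, so adj = error_cm / (dist_m / 10) = 1 / (187/10) = 0.05348 mrad

0.05348 mrad


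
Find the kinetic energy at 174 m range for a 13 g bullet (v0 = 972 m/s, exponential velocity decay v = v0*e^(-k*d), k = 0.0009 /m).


v = v0*exp(-k*d) = 972*exp(-0.0009*174) = 831.105 m/s
E = 0.5*m*v^2 = 0.5*0.013*831.105^2 = 4490 J

4490 J


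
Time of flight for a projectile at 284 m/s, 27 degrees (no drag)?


T = 2*v0*sin(theta)/g = 2*284*sin(27°)/9.81 = 26.29 s

26.29 s


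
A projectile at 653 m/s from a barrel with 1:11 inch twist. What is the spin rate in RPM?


twist_m = 11*0.0254 = 0.2794 m
spin = v/twist = 653/0.2794 = 2337.151 rev/s
RPM = spin*60 = 2337.151*60 ≈ 140229 RPM

140229 RPM


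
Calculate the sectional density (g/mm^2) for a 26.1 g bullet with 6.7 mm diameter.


SD = m/d^2 = 26.1/6.7^2 = 0.5814 g/mm^2

0.5814 g/mm^2


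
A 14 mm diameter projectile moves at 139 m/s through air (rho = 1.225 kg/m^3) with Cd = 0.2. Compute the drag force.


A = pi*(d/2)^2 = pi*(14/2000)^2 = 1.53938e-04 m^2
Fd = 0.5*Cd*rho*A*v^2 = 0.5*0.2*1.225*1.53938e-04*139^2 = 0.3643 N

0.3643 N


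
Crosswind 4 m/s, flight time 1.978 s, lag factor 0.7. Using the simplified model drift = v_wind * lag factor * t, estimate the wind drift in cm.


drift = v_wind * lag * t = 4 * 0.7 * 1.978 = 5.5384 m ≈ 553.8 cm

553.8 cm


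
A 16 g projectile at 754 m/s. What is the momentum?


p = m*v = 0.016*754 = 12.06 kg·m/s

12.06 kg·m/s


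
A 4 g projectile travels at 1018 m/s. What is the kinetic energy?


E = 0.5*m*v^2 = 0.5*0.004*1018^2 = 2073 J

2073 J


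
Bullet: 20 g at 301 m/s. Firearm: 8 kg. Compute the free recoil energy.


v_r = m_p*v_p/m_gun = 0.02*301/8 = 0.7525 m/s, E_r = 0.5*m_gun*v_r^2 = 0.5*8*0.7525^2 = 2.265 J

2.265 J


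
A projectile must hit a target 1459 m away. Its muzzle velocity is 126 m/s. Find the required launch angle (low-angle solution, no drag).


sin(2*theta) = R*g/v0^2 = 1459*9.81/126^2 = 0.901536, theta = arcsin(0.901536)/2 = 32.18°

32.18 degrees


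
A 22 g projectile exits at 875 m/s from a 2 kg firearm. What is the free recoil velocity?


v_recoil = m_p * v_p / m_gun = 0.022 * 875 / 2 = 9.625 m/s

9.625 m/s


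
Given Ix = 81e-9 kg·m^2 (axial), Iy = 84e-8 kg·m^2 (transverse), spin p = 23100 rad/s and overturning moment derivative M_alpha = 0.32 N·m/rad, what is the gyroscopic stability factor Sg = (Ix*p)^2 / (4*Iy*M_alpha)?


Sg = Ix^2 * p^2 / (4 * Iy * M_alpha) = (81e-9)^2 * 23100^2 / (4 * 84e-8 * 0.32) = 3.256

3.256


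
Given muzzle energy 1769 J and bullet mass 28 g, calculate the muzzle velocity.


v = sqrt(2*E/m) = sqrt(2*1769/0.028) = 355.5 m/s

355.5 m/s


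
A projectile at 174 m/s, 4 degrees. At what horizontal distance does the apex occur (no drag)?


R = v0^2*sin(2*theta)/g = 174^2*sin(2*4°)/9.81 = 429.521 m
apex_dist = R/2 = 429.521/2 = 214.8 m

214.8 m


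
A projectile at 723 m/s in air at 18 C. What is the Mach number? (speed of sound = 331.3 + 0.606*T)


a = 331.3 + 0.606*(18) = 342.208 m/s
M = v/a = 723/342.208 = 2.113

2.113


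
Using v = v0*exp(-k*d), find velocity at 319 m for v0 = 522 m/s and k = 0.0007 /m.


v = v0*exp(-k*d) = 522*exp(-0.0007*319) = 417.5 m/s

417.5 m/s


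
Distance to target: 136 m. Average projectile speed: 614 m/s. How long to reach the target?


t = d/v = 136/614 = 0.2215 s

0.2215 s


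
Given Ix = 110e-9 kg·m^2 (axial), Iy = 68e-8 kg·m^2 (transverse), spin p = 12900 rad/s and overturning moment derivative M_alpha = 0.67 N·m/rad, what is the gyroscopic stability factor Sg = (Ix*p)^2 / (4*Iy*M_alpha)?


Sg = Ix^2 * p^2 / (4 * Iy * M_alpha) = (110e-9)^2 * 12900^2 / (4 * 68e-8 * 0.67) = 1.105

1.105


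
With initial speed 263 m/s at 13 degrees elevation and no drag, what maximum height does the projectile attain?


H = (v0*sin(theta))^2 / (2g) = (263*sin(13°))^2 / (2*9.81) = 178.4 m

178.4 m


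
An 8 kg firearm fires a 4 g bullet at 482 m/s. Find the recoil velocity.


v_recoil = m_p * v_p / m_gun = 0.004 * 482 / 8 = 0.241 m/s

0.241 m/s


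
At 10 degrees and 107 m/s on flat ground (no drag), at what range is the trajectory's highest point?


R = v0^2*sin(2*theta)/g = 107^2*sin(2*10°)/9.81 = 399.163 m
apex_dist = R/2 = 399.163/2 = 199.6 m

199.6 m


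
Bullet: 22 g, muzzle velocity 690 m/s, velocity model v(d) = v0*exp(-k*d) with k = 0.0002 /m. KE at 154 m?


v = v0*exp(-k*d) = 690*exp(-0.0002*154) = 669.072 m/s
E = 0.5*m*v^2 = 0.5*0.022*669.072^2 = 4924 J

4924 J


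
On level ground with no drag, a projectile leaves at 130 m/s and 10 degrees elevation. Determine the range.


R = v0^2 * sin(2*theta) / g = 130^2 * sin(2*10°) / 9.81 = 589.2 m

589.2 m


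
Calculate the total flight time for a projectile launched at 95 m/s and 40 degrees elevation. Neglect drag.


T = 2*v0*sin(theta)/g = 2*95*sin(40°)/9.81 = 12.45 s

12.45 s


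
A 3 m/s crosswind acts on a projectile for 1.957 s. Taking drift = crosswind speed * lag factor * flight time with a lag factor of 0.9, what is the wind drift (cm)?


drift = v_wind * lag * t = 3 * 0.9 * 1.957 = 5.2839 m ≈ 528.4 cm

528.4 cm


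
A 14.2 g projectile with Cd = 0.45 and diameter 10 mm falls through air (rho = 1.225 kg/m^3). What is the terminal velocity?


A = pi*(d/2)^2 = pi*(10/2000)^2 = 7.85398e-05 m^2
vt = sqrt(2mg/(Cd*rho*A)) = sqrt(2*0.0142*9.81/(0.45 * 1.225 * 7.85398e-05)) = 80.22 m/s

80.22 m/s


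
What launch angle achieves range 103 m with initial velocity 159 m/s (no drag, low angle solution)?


sin(2*theta) = R*g/v0^2 = 103*9.81/159^2 = 0.039968, theta = arcsin(0.039968)/2 = 1.145°

1.145 degrees


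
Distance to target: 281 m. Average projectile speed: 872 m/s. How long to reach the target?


t = d/v = 281/872 = 0.3222 s

0.3222 s


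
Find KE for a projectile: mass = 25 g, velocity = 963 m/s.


E = 0.5*m*v^2 = 0.5*0.025*963^2 = 11592 J

11592 J


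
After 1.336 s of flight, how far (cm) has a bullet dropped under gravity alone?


drop = 0.5*g*t^2 = 0.5*9.81*1.336^2 = 8.75491 m ≈ 875.5 cm

875.5 cm


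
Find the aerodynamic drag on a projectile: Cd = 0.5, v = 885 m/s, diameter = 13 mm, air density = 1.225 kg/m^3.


A = pi*(d/2)^2 = pi*(13/2000)^2 = 1.32732e-04 m^2
Fd = 0.5*Cd*rho*A*v^2 = 0.5*0.5*1.225*1.32732e-04*885^2 = 31.84 N

31.84 N


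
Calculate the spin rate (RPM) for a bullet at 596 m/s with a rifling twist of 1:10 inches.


twist_m = 10*0.0254 = 0.254 m
spin = v/twist = 596/0.254 = 2346.457 rev/s
RPM = spin*60 = 2346.457*60 ≈ 140787 RPM

140787 RPM


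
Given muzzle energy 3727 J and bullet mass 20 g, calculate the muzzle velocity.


v = sqrt(2*E/m) = sqrt(2*3727/0.02) = 610.5 m/s

610.5 m/s


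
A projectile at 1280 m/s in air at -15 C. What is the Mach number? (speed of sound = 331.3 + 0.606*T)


a = 331.3 + 0.606*(-15) = 322.21 m/s
M = v/a = 1280/322.21 = 3.973

3.973


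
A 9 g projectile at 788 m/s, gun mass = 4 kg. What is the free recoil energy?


v_r = m_p*v_p/m_gun = 0.009*788/4 = 1.773 m/s, E_r = 0.5*m_gun*v_r^2 = 0.5*4*1.773^2 = 6.287 J

6.287 J


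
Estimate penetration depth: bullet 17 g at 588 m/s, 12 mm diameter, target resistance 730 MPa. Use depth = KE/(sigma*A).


A = pi*(d/2)^2 = pi*(12/2)^2 = 113.097 mm^2
E = 0.5*m*v^2 = 0.5*0.017*588^2 = 2938.82 J
depth = E/(sigma*A) = 2938.82 J / (730 MPa * 113.097 mm^2) = 2938.82/(730 * 113.097) m = 0.0355958 m ≈ 35.6 mm

35.6 mm


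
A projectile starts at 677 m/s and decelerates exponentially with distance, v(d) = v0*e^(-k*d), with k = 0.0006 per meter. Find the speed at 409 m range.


v = v0*exp(-k*d) = 677*exp(-0.0006*409) = 529.7 m/s

529.7 m/s


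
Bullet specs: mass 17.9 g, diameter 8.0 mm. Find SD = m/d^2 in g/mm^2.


SD = m/d^2 = 17.9/8.0^2 = 0.2797 g/mm^2

0.2797 g/mm^2


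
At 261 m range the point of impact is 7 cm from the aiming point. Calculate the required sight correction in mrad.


1 mrad subtends 1 cm per 10 m of range, so adj = error_cm / (dist_m / 10) = 7 / (261/10) = 0.2682 mrad

0.2682 mrad


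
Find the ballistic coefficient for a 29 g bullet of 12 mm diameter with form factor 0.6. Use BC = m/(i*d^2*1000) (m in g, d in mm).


BC = m/(i*d^2*1000) = 29/(0.6 * 12^2 * 1000) = 0.0003356

0.0003356


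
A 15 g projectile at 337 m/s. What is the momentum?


p = m*v = 0.015*337 = 5.055 kg·m/s

5.055 kg·m/s


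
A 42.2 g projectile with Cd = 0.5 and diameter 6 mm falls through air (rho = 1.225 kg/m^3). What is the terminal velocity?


A = pi*(d/2)^2 = pi*(6/2000)^2 = 2.82743e-05 m^2
vt = sqrt(2mg/(Cd*rho*A)) = sqrt(2*0.0422*9.81/(0.5 * 1.225 * 2.82743e-05)) = 218.7 m/s

218.7 m/s


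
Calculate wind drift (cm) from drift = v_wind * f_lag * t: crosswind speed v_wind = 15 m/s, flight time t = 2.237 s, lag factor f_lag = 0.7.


drift = v_wind * lag * t = 15 * 0.7 * 2.237 = 23.4885 m ≈ 2349 cm

2349 cm


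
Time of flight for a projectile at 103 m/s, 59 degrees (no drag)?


T = 2*v0*sin(theta)/g = 2*103*sin(59°)/9.81 = 18 s

18 s


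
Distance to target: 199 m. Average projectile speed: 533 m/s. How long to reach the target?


t = d/v = 199/533 = 0.3734 s

0.3734 s


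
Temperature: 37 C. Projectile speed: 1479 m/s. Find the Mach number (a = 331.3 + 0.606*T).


a = 331.3 + 0.606*(37) = 353.722 m/s
M = v/a = 1479/353.722 = 4.181

4.181


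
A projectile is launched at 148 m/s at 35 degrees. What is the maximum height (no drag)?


H = (v0*sin(theta))^2 / (2g) = (148*sin(35°))^2 / (2*9.81) = 367.3 m

367.3 m


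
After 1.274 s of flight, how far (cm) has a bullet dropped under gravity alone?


drop = 0.5*g*t^2 = 0.5*9.81*1.274^2 = 7.96119 m ≈ 796.1 cm

796.1 cm


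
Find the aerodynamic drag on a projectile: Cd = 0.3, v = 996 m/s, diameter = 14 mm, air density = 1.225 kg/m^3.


A = pi*(d/2)^2 = pi*(14/2000)^2 = 1.53938e-04 m^2
Fd = 0.5*Cd*rho*A*v^2 = 0.5*0.3*1.225*1.53938e-04*996^2 = 28.06 N

28.06 N


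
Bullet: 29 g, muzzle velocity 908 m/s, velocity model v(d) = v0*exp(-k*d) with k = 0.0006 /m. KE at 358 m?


v = v0*exp(-k*d) = 908*exp(-0.0006*358) = 732.486 m/s
E = 0.5*m*v^2 = 0.5*0.029*732.486^2 = 7780 J

7780 J


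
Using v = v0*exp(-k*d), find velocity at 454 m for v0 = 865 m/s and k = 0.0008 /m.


v = v0*exp(-k*d) = 865*exp(-0.0008*454) = 601.6 m/s

601.6 m/s


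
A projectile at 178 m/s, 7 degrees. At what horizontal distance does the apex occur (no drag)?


R = v0^2*sin(2*theta)/g = 178^2*sin(2*7°)/9.81 = 781.351 m
apex_dist = R/2 = 781.351/2 = 390.7 m

390.7 m


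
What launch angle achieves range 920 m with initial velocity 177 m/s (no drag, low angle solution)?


sin(2*theta) = R*g/v0^2 = 920*9.81/177^2 = 0.288078, theta = arcsin(0.288078)/2 = 8.371°

8.371 degrees


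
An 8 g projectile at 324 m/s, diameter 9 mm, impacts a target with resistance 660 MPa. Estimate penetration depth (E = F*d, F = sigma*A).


A = pi*(d/2)^2 = pi*(9/2)^2 = 63.6173 mm^2
E = 0.5*m*v^2 = 0.5*0.008*324^2 = 419.904 J
depth = E/(sigma*A) = 419.904 J / (660 MPa * 63.6173 mm^2) = 419.904/(660 * 63.6173) m = 0.0100007 m ≈ 10 mm

10 mm


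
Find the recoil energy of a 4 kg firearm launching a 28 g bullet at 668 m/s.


v_r = m_p*v_p/m_gun = 0.028*668/4 = 4.676 m/s, E_r = 0.5*m_gun*v_r^2 = 0.5*4*4.676^2 = 43.73 J

43.73 J


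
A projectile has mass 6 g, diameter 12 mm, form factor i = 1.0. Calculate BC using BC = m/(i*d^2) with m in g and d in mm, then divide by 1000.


BC = m/(i*d^2*1000) = 6/(1.0 * 12^2 * 1000) = 4.167e-05

4.167e-05


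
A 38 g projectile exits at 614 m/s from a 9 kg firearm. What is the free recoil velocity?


v_recoil = m_p * v_p / m_gun = 0.038 * 614 / 9 = 2.592 m/s

2.592 m/s


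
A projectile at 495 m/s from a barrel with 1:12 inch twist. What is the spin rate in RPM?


twist_m = 12*0.0254 = 0.3048 m
spin = v/twist = 495/0.3048 = 1624.016 rev/s
RPM = spin*60 = 1624.016*60 ≈ 97441 RPM

97441 RPM


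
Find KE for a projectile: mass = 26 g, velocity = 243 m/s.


E = 0.5*m*v^2 = 0.5*0.026*243^2 = 767.6 J

767.6 J


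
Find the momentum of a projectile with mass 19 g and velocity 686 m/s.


p = m*v = 0.019*686 = 13.03 kg·m/s

13.03 kg·m/s


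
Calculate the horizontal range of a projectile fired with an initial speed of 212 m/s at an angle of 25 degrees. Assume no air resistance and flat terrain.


R = v0^2 * sin(2*theta) / g = 212^2 * sin(2*25°) / 9.81 = 3510 m

3510 m


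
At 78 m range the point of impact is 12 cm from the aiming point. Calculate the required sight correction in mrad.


1 mrad subtends 1 cm per 10 m of range, so adj = error_cm / (dist_m / 10) = 12 / (78/10) = 1.538 mrad

1.538 mrad


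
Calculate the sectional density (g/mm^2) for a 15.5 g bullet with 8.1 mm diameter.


SD = m/d^2 = 15.5/8.1^2 = 0.2362 g/mm^2

0.2362 g/mm^2


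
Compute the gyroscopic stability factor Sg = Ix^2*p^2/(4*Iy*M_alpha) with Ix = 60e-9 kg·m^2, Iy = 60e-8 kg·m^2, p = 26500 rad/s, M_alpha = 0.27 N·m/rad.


Sg = Ix^2 * p^2 / (4 * Iy * M_alpha) = (60e-9)^2 * 26500^2 / (4 * 60e-8 * 0.27) = 3.901

3.901


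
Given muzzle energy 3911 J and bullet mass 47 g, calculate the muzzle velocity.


v = sqrt(2*E/m) = sqrt(2*3911/0.047) = 408 m/s

408 m/s


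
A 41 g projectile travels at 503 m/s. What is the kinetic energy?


E = 0.5*m*v^2 = 0.5*0.041*503^2 = 5187 J

5187 J


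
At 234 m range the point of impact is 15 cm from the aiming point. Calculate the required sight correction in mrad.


1 mrad subtends 1 cm per 10 m of range, so adj = error_cm / (dist_m / 10) = 15 / (234/10) = 0.641 mrad

0.641 mrad


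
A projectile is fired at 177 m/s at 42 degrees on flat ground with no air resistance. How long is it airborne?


T = 2*v0*sin(theta)/g = 2*177*sin(42°)/9.81 = 24.15 s

24.15 s


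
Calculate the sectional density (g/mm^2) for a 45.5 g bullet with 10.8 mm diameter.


SD = m/d^2 = 45.5/10.8^2 = 0.3901 g/mm^2

0.3901 g/mm^2


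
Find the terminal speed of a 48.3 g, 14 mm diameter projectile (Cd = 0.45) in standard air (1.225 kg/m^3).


A = pi*(d/2)^2 = pi*(14/2000)^2 = 1.53938e-04 m^2
vt = sqrt(2mg/(Cd*rho*A)) = sqrt(2*0.0483*9.81/(0.45 * 1.225 * 1.53938e-04)) = 105.7 m/s

105.7 m/s


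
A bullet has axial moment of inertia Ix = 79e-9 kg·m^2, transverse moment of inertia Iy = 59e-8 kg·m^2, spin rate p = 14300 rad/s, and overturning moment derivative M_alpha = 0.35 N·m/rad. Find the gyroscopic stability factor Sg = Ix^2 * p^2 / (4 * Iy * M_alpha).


Sg = Ix^2 * p^2 / (4 * Iy * M_alpha) = (79e-9)^2 * 14300^2 / (4 * 59e-8 * 0.35) = 1.545

1.545


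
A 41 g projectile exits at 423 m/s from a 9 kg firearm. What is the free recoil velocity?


v_recoil = m_p * v_p / m_gun = 0.041 * 423 / 9 = 1.927 m/s

1.927 m/s


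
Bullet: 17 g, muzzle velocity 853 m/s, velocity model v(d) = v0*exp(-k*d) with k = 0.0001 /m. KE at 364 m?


v = v0*exp(-k*d) = 853*exp(-0.0001*364) = 822.509 m/s
E = 0.5*m*v^2 = 0.5*0.017*822.509^2 = 5750 J

5750 J


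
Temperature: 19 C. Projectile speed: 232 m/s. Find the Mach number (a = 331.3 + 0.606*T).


a = 331.3 + 0.606*(19) = 342.814 m/s
M = v/a = 232/342.814 = 0.6768

0.6768


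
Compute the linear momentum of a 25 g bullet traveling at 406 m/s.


p = m*v = 0.025*406 = 10.15 kg·m/s

10.15 kg·m/s


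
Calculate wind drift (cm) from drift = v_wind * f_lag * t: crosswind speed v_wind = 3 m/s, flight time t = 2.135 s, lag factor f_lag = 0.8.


drift = v_wind * lag * t = 3 * 0.8 * 2.135 = 5.124 m ≈ 512.4 cm

512.4 cm


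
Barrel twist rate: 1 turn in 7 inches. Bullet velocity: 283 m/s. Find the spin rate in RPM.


twist_m = 7*0.0254 = 0.1778 m
spin = v/twist = 283/0.1778 = 1591.676 rev/s
RPM = spin*60 = 1591.676*60 ≈ 95501 RPM

95501 RPM


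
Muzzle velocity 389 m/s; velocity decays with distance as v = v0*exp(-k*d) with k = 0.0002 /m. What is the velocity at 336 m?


v = v0*exp(-k*d) = 389*exp(-0.0002*336) = 363.7 m/s

363.7 m/s


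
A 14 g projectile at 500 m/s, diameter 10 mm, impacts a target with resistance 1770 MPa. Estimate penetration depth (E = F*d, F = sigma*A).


A = pi*(d/2)^2 = pi*(10/2)^2 = 78.5398 mm^2
E = 0.5*m*v^2 = 0.5*0.014*500^2 = 1750 J
depth = E/(sigma*A) = 1750 J / (1770 MPa * 78.5398 mm^2) = 1750/(1770 * 78.5398) m = 0.0125885 m ≈ 12.59 mm

12.59 mm


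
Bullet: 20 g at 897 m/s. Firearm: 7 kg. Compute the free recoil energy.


v_r = m_p*v_p/m_gun = 0.02*897/7 = 2.56286 m/s, E_r = 0.5*m_gun*v_r^2 = 0.5*7*2.56286^2 = 22.99 J

22.99 J


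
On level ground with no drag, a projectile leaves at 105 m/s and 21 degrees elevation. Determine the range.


R = v0^2 * sin(2*theta) / g = 105^2 * sin(2*21°) / 9.81 = 752 m

752 m


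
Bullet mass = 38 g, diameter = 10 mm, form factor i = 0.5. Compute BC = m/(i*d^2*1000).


BC = m/(i*d^2*1000) = 38/(0.5 * 10^2 * 1000) = 0.00076

0.00076


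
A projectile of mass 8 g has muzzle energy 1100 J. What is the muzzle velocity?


v = sqrt(2*E/m) = sqrt(2*1100/0.008) = 524.4 m/s

524.4 m/s


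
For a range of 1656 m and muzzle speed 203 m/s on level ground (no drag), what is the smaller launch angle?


sin(2*theta) = R*g/v0^2 = 1656*9.81/203^2 = 0.394219, theta = arcsin(0.394219)/2 = 11.61°

11.61 degrees


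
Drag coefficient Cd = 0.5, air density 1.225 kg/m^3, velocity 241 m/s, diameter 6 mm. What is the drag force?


A = pi*(d/2)^2 = pi*(6/2000)^2 = 2.82743e-05 m^2
Fd = 0.5*Cd*rho*A*v^2 = 0.5*0.5*1.225*2.82743e-05*241^2 = 0.5029 N

0.5029 N


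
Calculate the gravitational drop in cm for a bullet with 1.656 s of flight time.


drop = 0.5*g*t^2 = 0.5*9.81*1.656^2 = 13.4512 m ≈ 1345 cm

1345 cm


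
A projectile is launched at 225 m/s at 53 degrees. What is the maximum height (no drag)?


H = (v0*sin(theta))^2 / (2g) = (225*sin(53°))^2 / (2*9.81) = 1646 m

1646 m


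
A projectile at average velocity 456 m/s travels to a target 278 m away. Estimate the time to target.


t = d/v = 278/456 = 0.6096 s

0.6096 s


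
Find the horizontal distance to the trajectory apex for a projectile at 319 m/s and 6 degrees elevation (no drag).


R = v0^2*sin(2*theta)/g = 319^2*sin(2*6°)/9.81 = 2156.71 m
apex_dist = R/2 = 2156.71/2 = 1078 m

1078 m


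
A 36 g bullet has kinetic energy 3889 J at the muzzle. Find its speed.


v = sqrt(2*E/m) = sqrt(2*3889/0.036) = 464.8 m/s

464.8 m/s


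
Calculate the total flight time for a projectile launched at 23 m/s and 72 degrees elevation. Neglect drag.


T = 2*v0*sin(theta)/g = 2*23*sin(72°)/9.81 = 4.46 s

4.46 s


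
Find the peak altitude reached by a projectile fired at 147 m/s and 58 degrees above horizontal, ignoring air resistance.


H = (v0*sin(theta))^2 / (2g) = (147*sin(58°))^2 / (2*9.81) = 792.1 m

792.1 m


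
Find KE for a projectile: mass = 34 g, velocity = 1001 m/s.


E = 0.5*m*v^2 = 0.5*0.034*1001^2 = 17034 J

17034 J


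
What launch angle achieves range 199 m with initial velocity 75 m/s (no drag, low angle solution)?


sin(2*theta) = R*g/v0^2 = 199*9.81/75^2 = 0.347056, theta = arcsin(0.347056)/2 = 10.15°

10.15 degrees


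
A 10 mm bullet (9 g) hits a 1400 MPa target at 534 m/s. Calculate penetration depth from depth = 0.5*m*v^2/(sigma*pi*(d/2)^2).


A = pi*(d/2)^2 = pi*(10/2)^2 = 78.5398 mm^2
E = 0.5*m*v^2 = 0.5*0.009*534^2 = 1283.2 J
depth = E/(sigma*A) = 1283.2 J / (1400 MPa * 78.5398 mm^2) = 1283.2/(1400 * 78.5398) m = 0.0116702 m ≈ 11.67 mm

11.67 mm


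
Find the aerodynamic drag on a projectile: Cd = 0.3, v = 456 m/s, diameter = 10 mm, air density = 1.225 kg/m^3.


A = pi*(d/2)^2 = pi*(10/2000)^2 = 7.85398e-05 m^2
Fd = 0.5*Cd*rho*A*v^2 = 0.5*0.3*1.225*7.85398e-05*456^2 = 3.001 N

3.001 N


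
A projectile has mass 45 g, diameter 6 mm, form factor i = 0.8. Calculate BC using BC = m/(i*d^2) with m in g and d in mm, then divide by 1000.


BC = m/(i*d^2*1000) = 45/(0.8 * 6^2 * 1000) = 0.001563

0.001563


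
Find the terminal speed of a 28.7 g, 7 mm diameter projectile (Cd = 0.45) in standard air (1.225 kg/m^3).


A = pi*(d/2)^2 = pi*(7/2000)^2 = 3.84845e-05 m^2
vt = sqrt(2mg/(Cd*rho*A)) = sqrt(2*0.0287*9.81/(0.45 * 1.225 * 3.84845e-05)) = 162.9 m/s

162.9 m/s


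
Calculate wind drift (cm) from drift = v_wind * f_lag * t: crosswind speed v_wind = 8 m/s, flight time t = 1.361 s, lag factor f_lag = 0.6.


drift = v_wind * lag * t = 8 * 0.6 * 1.361 = 6.5328 m ≈ 653.3 cm

653.3 cm


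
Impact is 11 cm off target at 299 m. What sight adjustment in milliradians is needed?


1 mrad subtends 1 cm per 10 m of range, so adj = error_cm / (dist_m / 10) = 11 / (299/10) = 0.3679 mrad

0.3679 mrad


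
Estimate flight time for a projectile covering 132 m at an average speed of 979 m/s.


t = d/v = 132/979 = 0.1348 s

0.1348 s


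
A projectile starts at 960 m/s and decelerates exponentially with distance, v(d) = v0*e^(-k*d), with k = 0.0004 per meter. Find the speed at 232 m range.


v = v0*exp(-k*d) = 960*exp(-0.0004*232) = 874.9 m/s

874.9 m/s


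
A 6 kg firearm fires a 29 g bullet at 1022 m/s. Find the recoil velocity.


v_recoil = m_p * v_p / m_gun = 0.029 * 1022 / 6 = 4.94 m/s

4.94 m/s


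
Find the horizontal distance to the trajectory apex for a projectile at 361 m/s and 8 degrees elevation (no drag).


R = v0^2*sin(2*theta)/g = 361^2*sin(2*8°)/9.81 = 3661.71 m
apex_dist = R/2 = 3661.71/2 = 1831 m

1831 m
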